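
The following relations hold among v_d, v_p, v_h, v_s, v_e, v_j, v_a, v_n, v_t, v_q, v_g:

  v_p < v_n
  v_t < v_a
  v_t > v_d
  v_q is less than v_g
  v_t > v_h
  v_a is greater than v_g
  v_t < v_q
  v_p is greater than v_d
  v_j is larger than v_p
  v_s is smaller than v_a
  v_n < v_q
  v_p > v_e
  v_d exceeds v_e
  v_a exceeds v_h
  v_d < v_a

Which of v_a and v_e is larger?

v_a

Chaining the given relations: v_e < v_d < v_p < v_n < v_q < v_g < v_a.
So v_e < v_a; v_a is the larger of the two.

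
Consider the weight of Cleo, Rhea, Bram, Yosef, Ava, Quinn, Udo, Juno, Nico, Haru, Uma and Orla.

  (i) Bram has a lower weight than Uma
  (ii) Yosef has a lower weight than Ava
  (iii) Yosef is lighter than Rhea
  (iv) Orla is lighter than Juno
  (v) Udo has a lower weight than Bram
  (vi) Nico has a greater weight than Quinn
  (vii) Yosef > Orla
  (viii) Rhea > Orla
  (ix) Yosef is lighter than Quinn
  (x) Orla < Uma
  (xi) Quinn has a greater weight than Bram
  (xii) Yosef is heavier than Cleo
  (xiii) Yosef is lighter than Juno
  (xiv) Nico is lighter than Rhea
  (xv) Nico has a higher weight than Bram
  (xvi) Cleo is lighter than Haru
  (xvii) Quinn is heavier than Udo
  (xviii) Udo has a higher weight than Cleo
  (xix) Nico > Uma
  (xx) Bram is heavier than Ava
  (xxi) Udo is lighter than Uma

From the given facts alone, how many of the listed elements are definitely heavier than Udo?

The elements the relations force above Udo are Bram, Uma, Quinn, Nico, Rhea — no chain reaches any other.
That is 5.

5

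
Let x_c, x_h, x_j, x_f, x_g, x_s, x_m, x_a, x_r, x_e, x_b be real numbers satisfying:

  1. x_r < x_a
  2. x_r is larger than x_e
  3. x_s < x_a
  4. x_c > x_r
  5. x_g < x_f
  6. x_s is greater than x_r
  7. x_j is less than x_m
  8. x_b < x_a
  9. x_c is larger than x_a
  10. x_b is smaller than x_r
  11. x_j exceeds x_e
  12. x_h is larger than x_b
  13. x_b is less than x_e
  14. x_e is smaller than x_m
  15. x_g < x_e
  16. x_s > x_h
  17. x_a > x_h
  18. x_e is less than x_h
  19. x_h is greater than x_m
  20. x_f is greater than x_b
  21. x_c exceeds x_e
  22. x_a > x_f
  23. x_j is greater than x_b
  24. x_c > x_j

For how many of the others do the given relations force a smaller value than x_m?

The elements the relations force below x_m are x_g, x_b, x_e, x_j — no chain reaches any other.
That is 4.

4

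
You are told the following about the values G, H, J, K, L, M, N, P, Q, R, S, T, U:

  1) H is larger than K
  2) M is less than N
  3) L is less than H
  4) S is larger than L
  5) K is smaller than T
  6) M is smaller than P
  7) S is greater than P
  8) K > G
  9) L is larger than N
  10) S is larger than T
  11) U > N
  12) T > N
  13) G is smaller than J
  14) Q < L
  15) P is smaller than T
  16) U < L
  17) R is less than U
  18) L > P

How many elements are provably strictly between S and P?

The relations place P below S. An element lies strictly between them when it is forced above P and also forced below S.
Above P: {T, L, H}. Below S: {Q, R, M, N, G, K, T, U, L}.
Intersection: {T, L} — 2.

2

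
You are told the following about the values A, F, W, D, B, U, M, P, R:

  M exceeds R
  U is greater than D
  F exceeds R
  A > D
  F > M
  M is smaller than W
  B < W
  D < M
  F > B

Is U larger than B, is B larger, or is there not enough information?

undetermined

Following every chain through B: above B we get W, F.
U is not reached, and no chain runs the other way from U to B.
So the given relations leave the order of B and U undetermined.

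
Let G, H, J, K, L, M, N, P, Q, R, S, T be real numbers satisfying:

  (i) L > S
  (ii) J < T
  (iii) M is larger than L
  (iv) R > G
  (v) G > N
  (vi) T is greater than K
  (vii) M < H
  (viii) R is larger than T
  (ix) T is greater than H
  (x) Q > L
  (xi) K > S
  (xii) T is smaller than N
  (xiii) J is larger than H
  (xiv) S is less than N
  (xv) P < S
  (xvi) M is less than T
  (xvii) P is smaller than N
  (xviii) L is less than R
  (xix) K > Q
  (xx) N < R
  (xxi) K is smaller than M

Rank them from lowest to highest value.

The consecutive links are each given: P < S; S < L; L < Q; Q < K; K < M; M < H; H < J; J < T; T < N; N < G; G < R.

P < S < L < Q < K < M < H < J < T < N < G < R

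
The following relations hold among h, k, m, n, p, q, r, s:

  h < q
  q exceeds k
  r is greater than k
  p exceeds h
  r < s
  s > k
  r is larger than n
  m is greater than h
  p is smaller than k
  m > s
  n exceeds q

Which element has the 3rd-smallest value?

Piecing the relations together gives one ordering: h < p < k < q < n < r < s < m.
Counting 3 from the smallest end gives k.

k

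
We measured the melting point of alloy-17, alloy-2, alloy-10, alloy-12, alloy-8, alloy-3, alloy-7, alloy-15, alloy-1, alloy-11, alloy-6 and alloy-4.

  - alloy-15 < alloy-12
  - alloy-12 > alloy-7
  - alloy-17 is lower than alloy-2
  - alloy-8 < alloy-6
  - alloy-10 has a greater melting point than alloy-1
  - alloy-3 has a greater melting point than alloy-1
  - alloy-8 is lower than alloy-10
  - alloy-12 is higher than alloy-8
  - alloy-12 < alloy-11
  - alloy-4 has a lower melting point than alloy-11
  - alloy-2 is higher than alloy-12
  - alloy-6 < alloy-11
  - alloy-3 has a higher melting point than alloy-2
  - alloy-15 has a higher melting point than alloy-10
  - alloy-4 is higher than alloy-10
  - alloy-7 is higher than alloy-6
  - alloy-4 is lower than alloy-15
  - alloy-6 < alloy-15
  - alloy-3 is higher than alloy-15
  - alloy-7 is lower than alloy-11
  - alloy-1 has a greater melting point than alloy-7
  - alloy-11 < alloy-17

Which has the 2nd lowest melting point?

alloy-6

Chaining the given pairs: alloy-8 < alloy-6 < alloy-7 < alloy-1 < alloy-10 < alloy-4 < alloy-15 < alloy-12 < alloy-11 < alloy-17 < alloy-2 < alloy-3.
The 2nd smallest is alloy-6.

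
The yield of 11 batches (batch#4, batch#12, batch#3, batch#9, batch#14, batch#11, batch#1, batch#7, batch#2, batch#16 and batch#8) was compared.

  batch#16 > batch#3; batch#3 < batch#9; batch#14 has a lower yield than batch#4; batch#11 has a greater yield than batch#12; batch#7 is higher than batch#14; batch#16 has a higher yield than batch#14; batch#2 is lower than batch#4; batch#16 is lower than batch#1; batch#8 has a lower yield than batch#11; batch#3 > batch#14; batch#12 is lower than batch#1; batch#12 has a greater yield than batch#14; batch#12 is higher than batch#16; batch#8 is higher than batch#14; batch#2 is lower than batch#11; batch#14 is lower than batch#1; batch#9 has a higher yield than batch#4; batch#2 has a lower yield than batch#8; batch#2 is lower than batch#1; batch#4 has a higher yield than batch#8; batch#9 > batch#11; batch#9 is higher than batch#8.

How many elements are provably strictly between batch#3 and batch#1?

2

The relations place batch#3 below batch#1. An element lies strictly between them when it is forced above batch#3 and also forced below batch#1.
Above batch#3: {batch#16, batch#12, batch#11, batch#9}. Below batch#1: {batch#2, batch#14, batch#16, batch#12}.
Intersection: {batch#16, batch#12} — 2.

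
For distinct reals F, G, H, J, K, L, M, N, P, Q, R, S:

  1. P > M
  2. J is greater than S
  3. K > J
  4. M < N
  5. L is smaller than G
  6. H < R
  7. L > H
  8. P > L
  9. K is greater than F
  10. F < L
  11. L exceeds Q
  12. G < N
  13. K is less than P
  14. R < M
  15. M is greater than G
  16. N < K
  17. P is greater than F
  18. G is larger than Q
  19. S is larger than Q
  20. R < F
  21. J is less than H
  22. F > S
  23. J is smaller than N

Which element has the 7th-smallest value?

L

The consecutive relations fix a unique order: Q < S < J < H < R < F < L < G < M < N < K < P.
Counting 7 from the smallest end gives L.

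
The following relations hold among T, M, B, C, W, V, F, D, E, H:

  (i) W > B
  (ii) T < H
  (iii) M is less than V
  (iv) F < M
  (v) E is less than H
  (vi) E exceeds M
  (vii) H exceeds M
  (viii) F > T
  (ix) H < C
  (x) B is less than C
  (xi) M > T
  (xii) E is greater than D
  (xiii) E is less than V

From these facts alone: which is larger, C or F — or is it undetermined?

The relevant relations are F < M; M < E; E < H; H < C.
Chaining these gives F < M < E < H < C.
So C is larger.

C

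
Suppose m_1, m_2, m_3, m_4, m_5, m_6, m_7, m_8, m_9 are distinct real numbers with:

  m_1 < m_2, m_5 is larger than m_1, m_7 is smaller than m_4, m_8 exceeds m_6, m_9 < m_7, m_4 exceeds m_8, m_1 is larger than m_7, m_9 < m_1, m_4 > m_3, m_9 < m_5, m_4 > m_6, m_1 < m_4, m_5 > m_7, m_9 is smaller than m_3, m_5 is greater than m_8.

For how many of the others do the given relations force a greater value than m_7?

Directly above m_7: m_1, m_5, m_4.
One step further: m_2 (4 so far).
No other element is forced above m_7 by the given relations, so the count is 4.

4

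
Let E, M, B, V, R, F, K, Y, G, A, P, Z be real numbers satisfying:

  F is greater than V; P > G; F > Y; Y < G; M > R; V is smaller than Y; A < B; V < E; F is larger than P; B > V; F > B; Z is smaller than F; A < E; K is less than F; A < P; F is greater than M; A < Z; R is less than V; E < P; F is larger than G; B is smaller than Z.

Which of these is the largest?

F

Chaining downward from F: directly below it, V, B, Y, M, K, G, Z, P; then R, A, E.
That covers every other element, and nothing is given above F, so F is the largest.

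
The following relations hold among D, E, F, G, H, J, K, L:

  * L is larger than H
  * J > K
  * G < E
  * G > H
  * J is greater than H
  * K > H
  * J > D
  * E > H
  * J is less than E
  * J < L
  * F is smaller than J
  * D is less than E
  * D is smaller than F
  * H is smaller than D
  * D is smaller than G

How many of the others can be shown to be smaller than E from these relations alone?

The elements the relations force below E are H, D, F, G, K, J — no chain reaches any other.
That is 6.

6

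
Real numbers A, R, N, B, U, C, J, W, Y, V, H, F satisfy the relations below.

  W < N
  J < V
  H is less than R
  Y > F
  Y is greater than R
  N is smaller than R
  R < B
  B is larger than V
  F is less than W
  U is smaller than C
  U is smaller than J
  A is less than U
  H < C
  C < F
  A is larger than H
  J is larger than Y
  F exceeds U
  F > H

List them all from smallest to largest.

Each adjacent pair is fixed by a given relation: H < A; A < U; U < C; C < F; F < W; W < N; N < R; R < Y; Y < J; J < V; V < B. Chaining them end to end gives the full order.

H < A < U < C < F < W < N < R < Y < J < V < B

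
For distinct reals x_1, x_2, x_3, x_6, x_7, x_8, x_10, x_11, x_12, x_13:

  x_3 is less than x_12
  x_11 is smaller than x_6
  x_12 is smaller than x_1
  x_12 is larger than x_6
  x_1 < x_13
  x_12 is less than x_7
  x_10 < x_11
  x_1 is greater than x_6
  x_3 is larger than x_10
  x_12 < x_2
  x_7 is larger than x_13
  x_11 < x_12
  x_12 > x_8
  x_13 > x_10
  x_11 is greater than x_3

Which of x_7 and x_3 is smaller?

Link the given pairs in sequence: x_3 < x_11; x_11 < x_6; x_6 < x_12; x_12 < x_1; x_1 < x_13; x_13 < x_7.
Chaining these gives x_3 < x_11 < x_6 < x_12 < x_1 < x_13 < x_7.
So x_3 < x_7; x_3 is the smaller of the two.

x_3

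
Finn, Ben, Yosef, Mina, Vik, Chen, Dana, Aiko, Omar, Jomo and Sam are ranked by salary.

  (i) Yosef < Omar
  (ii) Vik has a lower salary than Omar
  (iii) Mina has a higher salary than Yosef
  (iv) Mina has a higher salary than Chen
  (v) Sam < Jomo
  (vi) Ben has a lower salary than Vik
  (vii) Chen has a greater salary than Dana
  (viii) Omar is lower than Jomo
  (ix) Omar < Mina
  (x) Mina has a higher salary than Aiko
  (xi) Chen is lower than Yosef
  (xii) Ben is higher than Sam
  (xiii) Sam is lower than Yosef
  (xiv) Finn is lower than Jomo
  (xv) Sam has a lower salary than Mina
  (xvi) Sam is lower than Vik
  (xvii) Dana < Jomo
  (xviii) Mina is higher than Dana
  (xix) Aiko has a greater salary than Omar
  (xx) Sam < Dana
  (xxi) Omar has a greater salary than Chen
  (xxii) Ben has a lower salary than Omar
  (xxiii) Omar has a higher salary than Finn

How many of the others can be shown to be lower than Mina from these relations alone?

The elements the relations force below Mina are Sam, Dana, Ben, Finn, Chen, Vik, Yosef, Omar, Aiko — no chain reaches any other.
That is 9.

9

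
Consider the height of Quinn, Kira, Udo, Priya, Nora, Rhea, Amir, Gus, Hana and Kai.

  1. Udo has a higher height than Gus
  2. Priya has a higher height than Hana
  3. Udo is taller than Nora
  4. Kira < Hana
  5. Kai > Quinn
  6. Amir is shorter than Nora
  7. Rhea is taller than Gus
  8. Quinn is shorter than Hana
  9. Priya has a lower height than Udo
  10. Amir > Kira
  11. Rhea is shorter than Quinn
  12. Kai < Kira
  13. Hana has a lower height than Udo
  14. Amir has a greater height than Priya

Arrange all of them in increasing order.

Gus < Rhea < Quinn < Kai < Kira < Hana < Priya < Amir < Nora < Udo

The consecutive links are each given: Gus < Rhea; Rhea < Quinn; Quinn < Kai; Kai < Kira; Kira < Hana; Hana < Priya; Priya < Amir; Amir < Nora; Nora < Udo.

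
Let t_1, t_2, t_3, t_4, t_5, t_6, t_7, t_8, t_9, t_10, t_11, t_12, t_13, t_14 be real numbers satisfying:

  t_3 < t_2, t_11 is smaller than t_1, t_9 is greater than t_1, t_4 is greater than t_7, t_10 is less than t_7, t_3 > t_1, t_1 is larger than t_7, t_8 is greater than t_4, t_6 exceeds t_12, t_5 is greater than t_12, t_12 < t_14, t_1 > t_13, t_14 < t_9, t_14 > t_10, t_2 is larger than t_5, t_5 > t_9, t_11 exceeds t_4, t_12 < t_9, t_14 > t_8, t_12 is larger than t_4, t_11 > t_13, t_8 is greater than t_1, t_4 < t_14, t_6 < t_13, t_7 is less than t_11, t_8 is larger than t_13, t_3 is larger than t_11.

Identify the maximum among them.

t_10 is not greatest since t_10 < t_7; t_7 is not greatest since t_7 < t_11; t_4 is not greatest since t_4 < t_8; t_12 is not greatest since t_12 < t_6; t_6 is not greatest since t_6 < t_13; t_13 is not greatest since t_13 < t_1; t_11 is not greatest since t_11 < t_1; t_1 is not greatest since t_1 < t_3; t_8 is not greatest since t_8 < t_14; t_14 is not greatest since t_14 < t_9; t_3 is not greatest since t_3 < t_2; t_9 is not greatest since t_9 < t_5; t_5 is not greatest since t_5 < t_2.
Only t_2 has nothing above it, so t_2 is the maximum.

t_2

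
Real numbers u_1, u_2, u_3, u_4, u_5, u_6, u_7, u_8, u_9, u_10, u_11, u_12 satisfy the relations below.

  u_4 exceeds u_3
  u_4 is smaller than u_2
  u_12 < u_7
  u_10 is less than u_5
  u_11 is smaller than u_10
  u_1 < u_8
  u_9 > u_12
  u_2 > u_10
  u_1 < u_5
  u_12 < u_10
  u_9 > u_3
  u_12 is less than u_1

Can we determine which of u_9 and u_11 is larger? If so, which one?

undetermined

Following every chain through u_11: above u_11 we get u_10, u_5, u_2.
u_9 is not reached, and no chain runs the other way from u_9 to u_11.
So the given relations leave the order of u_11 and u_9 undetermined.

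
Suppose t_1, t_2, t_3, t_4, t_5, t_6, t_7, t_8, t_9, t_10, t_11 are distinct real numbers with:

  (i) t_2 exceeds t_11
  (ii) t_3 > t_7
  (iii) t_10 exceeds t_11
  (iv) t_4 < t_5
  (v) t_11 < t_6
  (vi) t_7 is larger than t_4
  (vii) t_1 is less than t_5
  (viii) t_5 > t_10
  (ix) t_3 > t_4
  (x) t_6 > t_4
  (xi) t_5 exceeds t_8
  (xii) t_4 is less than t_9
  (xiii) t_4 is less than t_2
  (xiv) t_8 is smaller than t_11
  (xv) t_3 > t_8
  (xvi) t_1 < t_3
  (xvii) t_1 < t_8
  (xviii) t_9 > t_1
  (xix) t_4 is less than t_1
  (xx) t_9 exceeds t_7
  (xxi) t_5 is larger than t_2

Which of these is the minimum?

Chaining upward from t_4: directly above it, t_7, t_1, t_3, t_6, t_9, t_2, t_5; then t_8; then t_11; then t_10.
That covers every other element, and nothing is given below t_4, so t_4 is the minimum.

t_4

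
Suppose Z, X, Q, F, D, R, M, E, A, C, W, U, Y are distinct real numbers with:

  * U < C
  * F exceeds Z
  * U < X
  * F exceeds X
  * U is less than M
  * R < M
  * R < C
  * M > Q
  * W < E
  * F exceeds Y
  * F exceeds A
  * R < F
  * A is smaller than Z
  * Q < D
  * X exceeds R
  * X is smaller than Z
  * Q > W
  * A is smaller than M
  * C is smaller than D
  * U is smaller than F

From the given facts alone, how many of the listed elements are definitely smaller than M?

5

Directly below M: U, Q, R, A.
One step further: W (5 so far).
Nothing else is reachable below M; 5 in all.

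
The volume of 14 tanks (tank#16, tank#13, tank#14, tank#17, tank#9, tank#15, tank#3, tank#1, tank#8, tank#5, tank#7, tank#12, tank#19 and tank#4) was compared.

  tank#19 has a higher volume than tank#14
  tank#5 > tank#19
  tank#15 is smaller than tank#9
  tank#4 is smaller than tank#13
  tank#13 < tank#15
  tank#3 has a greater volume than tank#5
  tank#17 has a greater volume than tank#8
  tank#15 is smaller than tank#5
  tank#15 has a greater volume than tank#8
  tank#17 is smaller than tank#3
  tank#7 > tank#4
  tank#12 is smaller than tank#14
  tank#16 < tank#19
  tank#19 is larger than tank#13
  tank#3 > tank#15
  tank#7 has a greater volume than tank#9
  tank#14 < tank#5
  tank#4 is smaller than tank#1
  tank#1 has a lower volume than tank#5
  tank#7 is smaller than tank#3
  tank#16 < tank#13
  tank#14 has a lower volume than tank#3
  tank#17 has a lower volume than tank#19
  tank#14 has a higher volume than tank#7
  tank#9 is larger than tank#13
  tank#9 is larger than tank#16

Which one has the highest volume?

tank#3

Chaining downward from tank#3: directly below it, tank#17, tank#15, tank#7, tank#14, tank#5; then tank#4, tank#13, tank#8, tank#9, tank#1, tank#12, tank#19; then tank#16.
That covers every other element, and nothing is given above tank#3, so tank#3 is the highest volume.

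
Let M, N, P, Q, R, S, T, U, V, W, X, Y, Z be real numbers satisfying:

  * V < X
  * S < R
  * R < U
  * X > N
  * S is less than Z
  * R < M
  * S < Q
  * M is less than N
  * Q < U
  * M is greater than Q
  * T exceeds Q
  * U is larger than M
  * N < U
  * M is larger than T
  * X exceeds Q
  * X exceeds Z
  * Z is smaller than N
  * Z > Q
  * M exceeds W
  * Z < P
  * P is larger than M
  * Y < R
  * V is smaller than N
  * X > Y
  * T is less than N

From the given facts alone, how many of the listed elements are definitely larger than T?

5

Directly above T: M, N.
One step further: P, U, X (5 so far).
No other element is forced above T by the given relations, so the count is 5.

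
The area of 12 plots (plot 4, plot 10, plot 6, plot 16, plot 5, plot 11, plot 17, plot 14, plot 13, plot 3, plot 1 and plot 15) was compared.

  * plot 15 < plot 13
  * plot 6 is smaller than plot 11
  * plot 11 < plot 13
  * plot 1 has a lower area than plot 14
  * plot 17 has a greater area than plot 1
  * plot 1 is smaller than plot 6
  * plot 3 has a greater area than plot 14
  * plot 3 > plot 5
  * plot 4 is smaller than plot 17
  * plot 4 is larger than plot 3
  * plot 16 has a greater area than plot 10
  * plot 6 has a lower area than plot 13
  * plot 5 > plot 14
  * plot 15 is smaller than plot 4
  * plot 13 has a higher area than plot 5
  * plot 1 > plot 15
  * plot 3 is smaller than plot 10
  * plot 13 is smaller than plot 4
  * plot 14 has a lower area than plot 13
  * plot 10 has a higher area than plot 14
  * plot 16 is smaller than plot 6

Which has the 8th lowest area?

plot 6

Piecing the relations together gives one ordering: plot 15 < plot 1 < plot 14 < plot 5 < plot 3 < plot 10 < plot 16 < plot 6 < plot 11 < plot 13 < plot 4 < plot 17.
Counting 8 from the smallest end gives plot 6.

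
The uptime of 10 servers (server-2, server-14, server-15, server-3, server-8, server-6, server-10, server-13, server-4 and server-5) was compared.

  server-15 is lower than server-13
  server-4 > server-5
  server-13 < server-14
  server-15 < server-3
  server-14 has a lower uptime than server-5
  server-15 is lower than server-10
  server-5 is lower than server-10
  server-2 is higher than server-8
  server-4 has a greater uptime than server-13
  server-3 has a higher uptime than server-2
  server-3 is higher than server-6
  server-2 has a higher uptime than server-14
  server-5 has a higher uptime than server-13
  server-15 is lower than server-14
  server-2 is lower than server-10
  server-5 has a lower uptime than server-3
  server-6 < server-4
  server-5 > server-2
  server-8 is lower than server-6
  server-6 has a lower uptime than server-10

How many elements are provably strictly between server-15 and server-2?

Chaining upward from server-15 reaches: server-13, server-14, server-5, server-4, server-3, server-10.
Chaining downward from server-2 reaches: server-8, server-13, server-14.
Strictly between server-15 and server-2 are those in both lists: server-13, server-14 — 2 elements.

2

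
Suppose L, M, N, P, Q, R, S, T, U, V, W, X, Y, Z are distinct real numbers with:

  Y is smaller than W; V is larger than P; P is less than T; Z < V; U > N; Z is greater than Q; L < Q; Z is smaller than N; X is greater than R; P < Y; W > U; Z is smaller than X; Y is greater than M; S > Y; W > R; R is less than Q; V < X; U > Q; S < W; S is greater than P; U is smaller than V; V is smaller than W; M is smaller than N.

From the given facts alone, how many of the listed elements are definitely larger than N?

4

The elements the relations force above N are U, V, X, W — no chain reaches any other.
That is 4.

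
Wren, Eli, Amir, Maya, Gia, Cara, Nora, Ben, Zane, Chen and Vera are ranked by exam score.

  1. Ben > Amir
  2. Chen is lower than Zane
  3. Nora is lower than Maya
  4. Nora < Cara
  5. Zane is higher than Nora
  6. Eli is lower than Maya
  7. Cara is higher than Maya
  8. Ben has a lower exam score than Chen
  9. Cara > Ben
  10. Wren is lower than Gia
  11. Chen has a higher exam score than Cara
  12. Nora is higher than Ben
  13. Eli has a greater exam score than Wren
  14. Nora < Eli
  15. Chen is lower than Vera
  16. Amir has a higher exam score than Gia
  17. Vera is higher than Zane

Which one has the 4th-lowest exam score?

The consecutive relations fix a unique order: Wren < Gia < Amir < Ben < Nora < Eli < Maya < Cara < Chen < Zane < Vera.
Counting 4 from the smallest end gives Ben.

Ben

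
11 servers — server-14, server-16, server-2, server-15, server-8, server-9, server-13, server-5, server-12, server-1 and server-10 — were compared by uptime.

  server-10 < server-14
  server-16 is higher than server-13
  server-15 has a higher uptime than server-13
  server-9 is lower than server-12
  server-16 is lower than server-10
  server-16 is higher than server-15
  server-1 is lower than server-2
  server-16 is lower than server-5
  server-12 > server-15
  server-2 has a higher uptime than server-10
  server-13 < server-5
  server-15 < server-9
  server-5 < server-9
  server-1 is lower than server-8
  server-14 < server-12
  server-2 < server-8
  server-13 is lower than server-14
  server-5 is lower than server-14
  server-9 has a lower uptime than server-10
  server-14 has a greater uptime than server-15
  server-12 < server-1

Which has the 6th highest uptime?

Piecing the relations together gives one ordering: server-13 < server-15 < server-16 < server-5 < server-9 < server-10 < server-14 < server-12 < server-1 < server-2 < server-8.
Counting 6 from the largest end gives server-10.

server-10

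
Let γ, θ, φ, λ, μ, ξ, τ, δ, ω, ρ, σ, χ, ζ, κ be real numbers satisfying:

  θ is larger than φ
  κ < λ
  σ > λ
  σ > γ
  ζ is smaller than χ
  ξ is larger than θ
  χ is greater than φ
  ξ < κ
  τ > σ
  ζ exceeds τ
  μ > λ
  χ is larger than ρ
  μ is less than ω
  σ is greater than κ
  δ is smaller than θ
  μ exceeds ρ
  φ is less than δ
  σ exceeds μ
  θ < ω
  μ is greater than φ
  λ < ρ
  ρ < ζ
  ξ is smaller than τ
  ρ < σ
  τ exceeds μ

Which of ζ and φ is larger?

φ < δ and δ < θ give φ < θ.
Then θ < ξ extends the chain to ξ.
With ξ < κ: φ < δ < θ < ξ < κ.
Then κ < λ extends the chain to λ.
Then λ < ρ extends the chain to ρ.
Then ρ < μ extends the chain to μ.
Then μ < σ extends the chain to σ.
Then σ < τ extends the chain to τ.
With τ < ζ: φ < δ < θ < ξ < κ < λ < ρ < μ < σ < τ < ζ.
So φ < ζ; ζ is the larger of the two.

ζ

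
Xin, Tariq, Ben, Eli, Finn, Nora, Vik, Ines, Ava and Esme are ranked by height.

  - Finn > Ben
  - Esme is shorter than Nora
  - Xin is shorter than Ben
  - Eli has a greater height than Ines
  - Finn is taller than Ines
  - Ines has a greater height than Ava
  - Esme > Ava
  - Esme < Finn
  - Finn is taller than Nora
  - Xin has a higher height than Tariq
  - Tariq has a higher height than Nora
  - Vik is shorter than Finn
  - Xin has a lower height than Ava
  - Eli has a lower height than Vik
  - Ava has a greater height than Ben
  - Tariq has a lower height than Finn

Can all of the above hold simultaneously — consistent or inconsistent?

inconsistent

Chaining the given relations yields Esme < Nora < Tariq < Xin < Ben < Ava, so Esme < Ava. But one relation states Ava < Esme. These cannot both hold.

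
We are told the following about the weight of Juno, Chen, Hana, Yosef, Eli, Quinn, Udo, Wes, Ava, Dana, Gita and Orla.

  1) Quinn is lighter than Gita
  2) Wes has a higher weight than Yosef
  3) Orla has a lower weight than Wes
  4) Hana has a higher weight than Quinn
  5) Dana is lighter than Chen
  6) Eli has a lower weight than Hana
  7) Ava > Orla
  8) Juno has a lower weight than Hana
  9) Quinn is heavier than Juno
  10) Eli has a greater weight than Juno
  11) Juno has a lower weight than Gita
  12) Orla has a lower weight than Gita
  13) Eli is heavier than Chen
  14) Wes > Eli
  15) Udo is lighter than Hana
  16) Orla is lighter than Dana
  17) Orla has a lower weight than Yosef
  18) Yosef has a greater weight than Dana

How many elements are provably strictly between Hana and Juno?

2

Chaining upward from Juno reaches: Eli, Quinn, Gita, Wes.
Chaining downward from Hana reaches: Orla, Dana, Chen, Eli, Quinn, Udo.
Strictly between Juno and Hana are those in both lists: Eli, Quinn — 2 elements.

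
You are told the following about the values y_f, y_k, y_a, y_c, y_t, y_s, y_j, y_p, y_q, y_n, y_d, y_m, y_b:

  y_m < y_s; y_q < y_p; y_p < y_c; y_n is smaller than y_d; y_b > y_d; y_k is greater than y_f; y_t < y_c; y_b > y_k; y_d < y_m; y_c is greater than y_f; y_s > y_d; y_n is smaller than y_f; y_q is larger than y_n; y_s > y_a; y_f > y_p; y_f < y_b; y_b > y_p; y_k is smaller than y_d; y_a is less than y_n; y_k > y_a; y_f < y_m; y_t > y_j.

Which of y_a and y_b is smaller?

y_a

The relevant relations are y_a < y_n; y_n < y_q; y_q < y_p; y_p < y_f; y_f < y_k; y_k < y_d; y_d < y_b.
Together: y_a < y_n < y_q < y_p < y_f < y_k < y_d < y_b.
So y_a < y_b; y_a is the smaller of the two.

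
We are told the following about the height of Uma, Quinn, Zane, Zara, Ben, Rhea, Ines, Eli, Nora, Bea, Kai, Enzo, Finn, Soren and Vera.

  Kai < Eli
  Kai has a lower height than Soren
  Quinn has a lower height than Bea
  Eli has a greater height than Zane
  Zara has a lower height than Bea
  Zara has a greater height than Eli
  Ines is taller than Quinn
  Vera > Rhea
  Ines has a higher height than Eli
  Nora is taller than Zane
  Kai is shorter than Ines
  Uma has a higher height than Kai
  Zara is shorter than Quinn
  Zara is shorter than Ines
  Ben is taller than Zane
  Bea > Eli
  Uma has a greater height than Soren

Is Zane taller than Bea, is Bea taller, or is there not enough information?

Link the given pairs in sequence: Zane < Eli; Eli < Zara; Zara < Quinn; Quinn < Bea.
Chaining these gives Zane < Eli < Zara < Quinn < Bea.
So Bea is taller.

Bea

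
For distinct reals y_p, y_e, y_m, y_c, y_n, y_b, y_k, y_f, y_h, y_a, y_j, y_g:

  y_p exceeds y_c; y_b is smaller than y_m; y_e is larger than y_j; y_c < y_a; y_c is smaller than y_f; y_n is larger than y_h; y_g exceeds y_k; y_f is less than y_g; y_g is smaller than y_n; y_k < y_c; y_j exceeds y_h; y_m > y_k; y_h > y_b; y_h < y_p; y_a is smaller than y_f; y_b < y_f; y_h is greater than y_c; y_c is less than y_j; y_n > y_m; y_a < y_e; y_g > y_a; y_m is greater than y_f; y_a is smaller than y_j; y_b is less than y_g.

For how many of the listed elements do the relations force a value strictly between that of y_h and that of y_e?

1

The relations place y_h below y_e. An element lies strictly between them when it is forced above y_h and also forced below y_e.
Above y_h: {y_j, y_p, y_n}. Below y_e: {y_k, y_c, y_b, y_a, y_j}.
Intersection: {y_j} — 1.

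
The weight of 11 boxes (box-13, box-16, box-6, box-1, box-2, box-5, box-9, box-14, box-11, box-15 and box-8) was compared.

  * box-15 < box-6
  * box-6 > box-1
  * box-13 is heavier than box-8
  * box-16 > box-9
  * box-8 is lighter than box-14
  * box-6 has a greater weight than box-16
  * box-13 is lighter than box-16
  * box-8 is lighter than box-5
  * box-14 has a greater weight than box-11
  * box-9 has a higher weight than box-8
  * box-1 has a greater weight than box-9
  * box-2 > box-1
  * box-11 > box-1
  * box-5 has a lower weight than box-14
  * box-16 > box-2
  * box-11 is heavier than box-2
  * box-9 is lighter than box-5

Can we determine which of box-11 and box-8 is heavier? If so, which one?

box-11

Chaining the given relations: box-8 < box-9 < box-1 < box-2 < box-11.
So box-11 is heavier.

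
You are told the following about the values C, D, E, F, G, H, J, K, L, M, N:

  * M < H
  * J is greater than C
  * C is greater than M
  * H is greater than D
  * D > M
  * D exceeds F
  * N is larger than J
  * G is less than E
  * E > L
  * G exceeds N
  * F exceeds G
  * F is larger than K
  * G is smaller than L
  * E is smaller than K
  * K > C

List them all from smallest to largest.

Nothing is placed below M, so it is least; from there M < C; C < J; J < N; N < G; G < L; L < E; E < K; K < F; F < D; D < H, each given directly.

M < C < J < N < G < L < E < K < F < D < H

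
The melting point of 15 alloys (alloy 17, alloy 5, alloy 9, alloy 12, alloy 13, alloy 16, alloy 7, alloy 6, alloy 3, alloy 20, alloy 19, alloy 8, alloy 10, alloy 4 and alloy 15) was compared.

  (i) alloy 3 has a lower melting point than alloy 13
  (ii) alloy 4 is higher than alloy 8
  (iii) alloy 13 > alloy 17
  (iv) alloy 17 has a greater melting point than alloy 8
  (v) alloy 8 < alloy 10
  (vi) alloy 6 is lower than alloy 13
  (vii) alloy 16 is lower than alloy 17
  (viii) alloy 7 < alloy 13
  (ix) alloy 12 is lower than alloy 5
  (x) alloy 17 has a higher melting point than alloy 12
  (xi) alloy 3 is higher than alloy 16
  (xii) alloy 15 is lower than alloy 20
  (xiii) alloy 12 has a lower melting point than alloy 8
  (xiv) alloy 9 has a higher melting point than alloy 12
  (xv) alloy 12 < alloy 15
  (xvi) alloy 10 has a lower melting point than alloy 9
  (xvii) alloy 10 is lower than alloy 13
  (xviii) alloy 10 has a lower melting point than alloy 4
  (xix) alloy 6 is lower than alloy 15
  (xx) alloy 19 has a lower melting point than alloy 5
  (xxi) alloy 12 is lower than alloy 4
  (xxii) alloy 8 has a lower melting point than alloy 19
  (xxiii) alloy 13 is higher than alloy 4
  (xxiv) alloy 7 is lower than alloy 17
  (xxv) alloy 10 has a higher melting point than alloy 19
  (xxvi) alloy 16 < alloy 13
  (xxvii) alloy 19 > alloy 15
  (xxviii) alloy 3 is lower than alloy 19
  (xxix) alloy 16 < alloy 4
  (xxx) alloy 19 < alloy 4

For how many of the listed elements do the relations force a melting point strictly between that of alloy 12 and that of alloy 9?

4

Chaining upward from alloy 12 reaches: alloy 15, alloy 8, alloy 20, alloy 19, alloy 10, alloy 5, alloy 17, alloy 4, alloy 13.
Chaining downward from alloy 9 reaches: alloy 6, alloy 16, alloy 3, alloy 15, alloy 8, alloy 19, alloy 10.
Strictly between alloy 12 and alloy 9 are those in both lists: alloy 15, alloy 8, alloy 19, alloy 10 — 4 elements.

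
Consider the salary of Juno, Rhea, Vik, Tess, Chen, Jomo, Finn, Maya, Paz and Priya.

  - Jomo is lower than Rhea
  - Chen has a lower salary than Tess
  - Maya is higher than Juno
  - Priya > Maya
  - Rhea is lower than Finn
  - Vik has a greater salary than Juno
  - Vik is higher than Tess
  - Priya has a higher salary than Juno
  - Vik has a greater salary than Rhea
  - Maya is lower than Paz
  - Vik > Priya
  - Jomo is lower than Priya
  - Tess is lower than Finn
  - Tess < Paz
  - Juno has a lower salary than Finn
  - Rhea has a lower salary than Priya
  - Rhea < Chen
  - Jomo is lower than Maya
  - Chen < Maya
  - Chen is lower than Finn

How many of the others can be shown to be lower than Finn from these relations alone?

5

Directly below Finn: Rhea, Chen, Juno, Tess.
One step further: Jomo (5 so far).
No other element is forced below Finn by the given relations, so the count is 5.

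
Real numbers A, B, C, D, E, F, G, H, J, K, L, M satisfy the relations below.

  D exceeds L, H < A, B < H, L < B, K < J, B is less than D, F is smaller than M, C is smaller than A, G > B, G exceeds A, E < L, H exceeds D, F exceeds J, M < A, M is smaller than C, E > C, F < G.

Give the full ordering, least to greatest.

Nothing is placed below K, so it is least; from there K < J; J < F; F < M; M < C; C < E; E < L; L < B; B < D; D < H; H < A; A < G, each given directly.

K < J < F < M < C < E < L < B < D < H < A < G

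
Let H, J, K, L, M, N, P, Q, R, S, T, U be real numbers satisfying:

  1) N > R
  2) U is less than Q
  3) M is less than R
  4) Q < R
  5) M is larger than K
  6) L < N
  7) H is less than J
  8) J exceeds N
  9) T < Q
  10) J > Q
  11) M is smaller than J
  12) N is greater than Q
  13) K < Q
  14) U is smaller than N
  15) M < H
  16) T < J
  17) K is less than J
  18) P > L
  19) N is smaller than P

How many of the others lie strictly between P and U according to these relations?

Chaining upward from U reaches: Q, R, N, J.
Chaining downward from P reaches: L, K, M, T, Q, R, N.
Strictly between U and P are those in both lists: Q, R, N — 3 elements.

3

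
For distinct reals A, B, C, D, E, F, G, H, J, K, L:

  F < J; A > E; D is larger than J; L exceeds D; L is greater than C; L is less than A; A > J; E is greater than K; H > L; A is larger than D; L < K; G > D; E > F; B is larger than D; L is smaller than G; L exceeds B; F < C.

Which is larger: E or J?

E

Chaining the given relations: J < D < B < L < K < E.
So J < E; E is the larger of the two.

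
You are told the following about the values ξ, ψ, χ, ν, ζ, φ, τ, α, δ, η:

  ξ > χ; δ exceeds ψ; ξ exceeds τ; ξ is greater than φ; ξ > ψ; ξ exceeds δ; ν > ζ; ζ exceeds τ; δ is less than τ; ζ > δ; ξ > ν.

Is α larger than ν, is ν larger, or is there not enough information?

undetermined

Following every chain through α: nothing is chained to α.
ν is not reached, and no chain runs the other way from ν to α.
So the given relations leave the order of α and ν undetermined.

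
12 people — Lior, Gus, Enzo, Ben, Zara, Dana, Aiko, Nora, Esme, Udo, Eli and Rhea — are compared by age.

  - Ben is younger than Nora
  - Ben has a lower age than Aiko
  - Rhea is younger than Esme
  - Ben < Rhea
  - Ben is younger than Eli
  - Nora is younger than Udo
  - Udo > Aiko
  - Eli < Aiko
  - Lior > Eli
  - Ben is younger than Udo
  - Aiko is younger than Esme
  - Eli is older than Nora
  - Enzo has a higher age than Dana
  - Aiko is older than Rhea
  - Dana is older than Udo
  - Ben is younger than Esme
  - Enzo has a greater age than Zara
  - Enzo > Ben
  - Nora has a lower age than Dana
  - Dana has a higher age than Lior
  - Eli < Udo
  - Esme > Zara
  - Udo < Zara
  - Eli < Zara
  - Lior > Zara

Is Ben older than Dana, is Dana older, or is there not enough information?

Dana

Ben < Nora < Eli < Aiko < Udo < Zara < Lior < Dana, by transitivity through Nora, Eli, Aiko, Udo, Zara, Lior.
So Dana is older.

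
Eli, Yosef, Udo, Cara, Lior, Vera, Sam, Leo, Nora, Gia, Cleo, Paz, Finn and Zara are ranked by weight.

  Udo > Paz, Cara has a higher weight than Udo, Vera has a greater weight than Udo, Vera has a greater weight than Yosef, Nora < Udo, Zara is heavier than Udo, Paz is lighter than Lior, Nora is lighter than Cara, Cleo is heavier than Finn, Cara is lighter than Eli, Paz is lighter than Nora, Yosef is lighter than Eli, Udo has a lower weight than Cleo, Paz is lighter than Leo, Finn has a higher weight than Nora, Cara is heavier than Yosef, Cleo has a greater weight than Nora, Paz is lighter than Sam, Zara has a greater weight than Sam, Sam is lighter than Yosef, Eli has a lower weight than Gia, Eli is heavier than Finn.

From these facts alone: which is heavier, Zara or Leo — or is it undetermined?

Following every chain through Leo: below Leo we get Paz.
Zara is not reached, and no chain runs the other way from Zara to Leo.
So the given relations leave the order of Leo and Zara undetermined.

undetermined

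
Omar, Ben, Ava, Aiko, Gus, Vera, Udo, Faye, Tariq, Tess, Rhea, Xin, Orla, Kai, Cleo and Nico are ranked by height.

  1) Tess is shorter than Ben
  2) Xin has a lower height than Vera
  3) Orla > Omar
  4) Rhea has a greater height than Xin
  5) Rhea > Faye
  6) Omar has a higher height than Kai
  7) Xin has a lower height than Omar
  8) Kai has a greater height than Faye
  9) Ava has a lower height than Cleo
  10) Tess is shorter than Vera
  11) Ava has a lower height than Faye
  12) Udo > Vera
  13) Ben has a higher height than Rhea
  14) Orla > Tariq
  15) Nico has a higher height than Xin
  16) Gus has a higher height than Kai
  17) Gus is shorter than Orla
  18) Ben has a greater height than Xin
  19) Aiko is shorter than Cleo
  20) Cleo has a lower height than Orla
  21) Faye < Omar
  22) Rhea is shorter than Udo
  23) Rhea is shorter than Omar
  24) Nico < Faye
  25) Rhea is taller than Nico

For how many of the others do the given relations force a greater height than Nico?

From Nico the given relations immediately reach Faye, Rhea.
From those, Kai, Omar, Udo, Ben — 6 in total.
From those, Gus, Orla — 8 in total.
No other element is forced above Nico by the given relations, so the count is 8.

8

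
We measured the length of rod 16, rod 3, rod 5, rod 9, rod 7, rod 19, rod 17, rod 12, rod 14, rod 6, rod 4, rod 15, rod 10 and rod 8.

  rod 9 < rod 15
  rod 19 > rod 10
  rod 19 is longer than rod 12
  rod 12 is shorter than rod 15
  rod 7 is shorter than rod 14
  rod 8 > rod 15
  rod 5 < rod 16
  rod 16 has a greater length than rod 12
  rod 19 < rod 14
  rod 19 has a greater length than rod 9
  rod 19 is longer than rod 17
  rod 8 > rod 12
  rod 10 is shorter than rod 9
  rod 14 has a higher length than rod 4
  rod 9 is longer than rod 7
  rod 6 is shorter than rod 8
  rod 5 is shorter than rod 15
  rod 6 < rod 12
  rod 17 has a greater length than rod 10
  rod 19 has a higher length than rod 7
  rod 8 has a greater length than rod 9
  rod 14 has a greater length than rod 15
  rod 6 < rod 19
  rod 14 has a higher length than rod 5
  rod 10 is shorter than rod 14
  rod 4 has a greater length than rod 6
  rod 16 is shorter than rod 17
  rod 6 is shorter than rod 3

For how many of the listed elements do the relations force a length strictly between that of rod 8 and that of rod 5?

1

Chaining upward from rod 5 reaches: rod 15, rod 16, rod 17, rod 19, rod 14.
Chaining downward from rod 8 reaches: rod 10, rod 6, rod 7, rod 9, rod 12, rod 15.
Strictly between rod 5 and rod 8 are those in both lists: rod 15 — 1 element.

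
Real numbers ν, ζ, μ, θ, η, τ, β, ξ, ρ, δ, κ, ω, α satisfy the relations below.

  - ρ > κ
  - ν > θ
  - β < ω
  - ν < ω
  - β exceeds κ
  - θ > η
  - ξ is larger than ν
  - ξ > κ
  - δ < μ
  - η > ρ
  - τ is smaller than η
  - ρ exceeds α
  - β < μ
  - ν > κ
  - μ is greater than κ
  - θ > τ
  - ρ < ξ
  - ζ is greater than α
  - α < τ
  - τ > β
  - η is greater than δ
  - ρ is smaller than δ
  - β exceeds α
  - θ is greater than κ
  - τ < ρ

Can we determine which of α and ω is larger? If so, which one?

α < β and β < τ give α < τ.
With τ < ρ: α < β < τ < ρ.
Then ρ < δ extends the chain to δ.
Then δ < η extends the chain to η.
Then η < θ extends the chain to θ.
With θ < ν: α < β < τ < ρ < δ < η < θ < ν.
With ν < ω: α < β < τ < ρ < δ < η < θ < ν < ω.
So ω is larger.

ω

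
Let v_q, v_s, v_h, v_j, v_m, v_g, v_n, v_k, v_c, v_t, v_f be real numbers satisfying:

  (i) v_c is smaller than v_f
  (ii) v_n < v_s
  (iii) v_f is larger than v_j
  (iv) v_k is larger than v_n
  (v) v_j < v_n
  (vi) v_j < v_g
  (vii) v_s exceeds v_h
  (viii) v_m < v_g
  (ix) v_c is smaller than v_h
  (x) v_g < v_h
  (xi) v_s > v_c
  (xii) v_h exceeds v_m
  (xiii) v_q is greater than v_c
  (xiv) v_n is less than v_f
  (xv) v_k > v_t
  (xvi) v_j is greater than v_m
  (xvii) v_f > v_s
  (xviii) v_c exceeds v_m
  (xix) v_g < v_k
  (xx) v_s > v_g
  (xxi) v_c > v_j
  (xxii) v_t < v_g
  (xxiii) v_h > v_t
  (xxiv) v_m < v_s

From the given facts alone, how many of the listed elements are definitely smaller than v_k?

The elements the relations force below v_k are v_m, v_j, v_n, v_t, v_g — no chain reaches any other.
That is 5.

5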